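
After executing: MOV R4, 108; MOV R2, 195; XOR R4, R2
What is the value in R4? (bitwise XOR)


Register state trace:
  MOV R4, 108  → R4 = 108 (0b01101100)
  MOV R2, 195  → R2 = 195 (0b11000011)
  XOR R4, R2  → R4 = 108 XOR 195 = 175 (0b10101111)
Final: R4 = 175

175


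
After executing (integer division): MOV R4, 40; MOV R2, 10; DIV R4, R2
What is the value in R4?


Register state trace:
  MOV R4, 40  → R4 = 40
  MOV R2, 10  → R2 = 10
  DIV R4, R2  → R4 = 40 // 10 = 4
Final: R4 = 4

4


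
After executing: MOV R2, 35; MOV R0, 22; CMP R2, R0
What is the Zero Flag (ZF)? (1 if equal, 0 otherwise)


Register state trace:
  MOV R2, 35  → R2 = 35
  MOV R0, 22  → R0 = 22
  CMP R2, R0  → computes 35 - 22 = 13
  Result is nonzero, so values are not equal
ZF = 0

0


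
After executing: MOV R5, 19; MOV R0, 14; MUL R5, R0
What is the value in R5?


Register state trace:
  MOV R5, 19  → R5 = 19
  MOV R0, 14  → R0 = 14
  MUL R5, R0  → R5 = 19 * 14 = 266
Final: R5 = 266

266


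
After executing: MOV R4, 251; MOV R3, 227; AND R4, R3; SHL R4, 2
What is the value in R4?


Register state trace:
  MOV R4, 251  → R4 = 251 (0b11111011)
  MOV R3, 227  → R3 = 227 (0b11100011)
  AND R4, R3  → R4 = 251 AND 227 = 227 (0b11100011)
  SHL R4, 2  → R4 = 227 << 2 = 908
Final: R4 = 908

908


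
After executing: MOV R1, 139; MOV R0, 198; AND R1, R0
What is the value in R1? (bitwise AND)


Register state trace:
  MOV R1, 139  → R1 = 139 (0b10001011)
  MOV R0, 198  → R0 = 198 (0b11000110)
  AND R1, R0  → R1 = 139 AND 198 = 130 (0b10000010)
Final: R1 = 130

130


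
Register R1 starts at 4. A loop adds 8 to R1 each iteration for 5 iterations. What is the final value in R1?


Starting value: R1 = 4
  Iter 1: R1 = 4 + 8 = 12
  Iter 2: R1 = 12 + 8 = 20
  Iter 3: R1 = 20 + 8 = 28
  Iter 4: R1 = 28 + 8 = 36
  Iter 5: R1 = 36 + 8 = 44
Final: R1 = 44

44


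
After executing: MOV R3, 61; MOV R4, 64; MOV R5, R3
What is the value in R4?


Register state trace:
  MOV R3, 61  → R3 = 61
  MOV R4, 64  → R4 = 64
  MOV R5, R3  → R5 = 61
Final: R4 = 64

64


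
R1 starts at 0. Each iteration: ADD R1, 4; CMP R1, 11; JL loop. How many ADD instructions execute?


Loop trace (R1 starts at 0, target 11, step 4):
  ADD #1: R1 = 0 + 4 = 4  → 4 < 11, loop
  ADD #2: R1 = 4 + 4 = 8  → 8 < 11, loop
  ADD #3: R1 = 8 + 4 = 12  → 12 >= 11, exit
Total ADD instructions: 3

3


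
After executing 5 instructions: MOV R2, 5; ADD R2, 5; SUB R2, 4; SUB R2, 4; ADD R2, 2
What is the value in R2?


Register state trace:
  MOV R2, 5  → R2 = 5
  ADD R2, 5  → R2 = 5 + 5 = 10
  SUB R2, 4  → R2 = 10 - 4 = 6
  SUB R2, 4  → R2 = 6 - 4 = 2
  ADD R2, 2  → R2 = 2 + 2 = 4
Final: R2 = 4

4


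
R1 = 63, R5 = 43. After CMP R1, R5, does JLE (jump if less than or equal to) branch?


Trace:
  R1 = 63, R5 = 43
  CMP R1, R5  → compares 63 vs 43
  JLE checks: is 63 less than or equal to 43?
  63 > 43, so condition is false
Branch taken: No

No


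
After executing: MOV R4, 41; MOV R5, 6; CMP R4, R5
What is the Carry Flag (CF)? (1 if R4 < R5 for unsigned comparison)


Register state trace:
  MOV R4, 41  → R4 = 41
  MOV R5, 6  → R5 = 6
  CMP R4, R5  → unsigned 41 - 6: no borrow
  41 >= 6, so CF = 0
CF = 0

0


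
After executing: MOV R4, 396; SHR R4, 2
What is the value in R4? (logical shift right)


Register state trace:
  MOV R4, 396  → R4 = 396
  SHR R4, 2  → R4 = 396 >> 2 = 396 // 2^2 = 99
Final: R4 = 99

99


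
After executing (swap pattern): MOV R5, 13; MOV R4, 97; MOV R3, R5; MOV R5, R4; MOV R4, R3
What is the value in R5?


Register state trace (swap pattern):
  MOV R5, 13  → R5 = 13
  MOV R4, 97  → R4 = 97
  MOV R3, R5  → R3 = 13  (save R5)
  MOV R5, R4  → R5 = 97  (R5 gets R4's value)
  MOV R4, R3  → R4 = 13  (R4 gets saved value)
Final: R5 = 97

97


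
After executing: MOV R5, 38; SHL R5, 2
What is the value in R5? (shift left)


Register state trace:
  MOV R5, 38  → R5 = 38
  SHL R5, 2  → R5 = 38 << 2 = 38 * 2^2 = 152
Final: R5 = 152

152


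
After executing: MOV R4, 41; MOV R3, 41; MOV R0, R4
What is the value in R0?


Register state trace:
  MOV R4, 41  → R4 = 41
  MOV R3, 41  → R3 = 41
  MOV R0, R4  → R0 = 41
Final: R0 = 41

41


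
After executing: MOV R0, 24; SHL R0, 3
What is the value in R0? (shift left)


Register state trace:
  MOV R0, 24  → R0 = 24
  SHL R0, 3  → R0 = 24 << 3 = 24 * 2^3 = 192
Final: R0 = 192

192


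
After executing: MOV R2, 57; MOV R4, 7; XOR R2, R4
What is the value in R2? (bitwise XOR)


Register state trace:
  MOV R2, 57  → R2 = 57 (0b00111001)
  MOV R4, 7  → R4 = 7 (0b00000111)
  XOR R2, R4  → R2 = 57 XOR 7 = 62 (0b00111110)
Final: R2 = 62

62


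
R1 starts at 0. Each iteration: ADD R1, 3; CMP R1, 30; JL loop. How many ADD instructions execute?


Loop trace (R1 starts at 0, target 30, step 3):
  ADD #1: R1 = 0 + 3 = 3  → 3 < 30, loop
  ADD #2: R1 = 3 + 3 = 6  → 6 < 30, loop
  ADD #3: R1 = 6 + 3 = 9  → 9 < 30, loop
  ADD #4: R1 = 9 + 3 = 12  → 12 < 30, loop
  ADD #5: R1 = 12 + 3 = 15  → 15 < 30, loop
  ADD #6: R1 = 15 + 3 = 18  → 18 < 30, loop
  ADD #7: R1 = 18 + 3 = 21  → 21 < 30, loop
  ADD #8: R1 = 21 + 3 = 24  → 24 < 30, loop
  ADD #9: R1 = 24 + 3 = 27  → 27 < 30, loop
  ADD #10: R1 = 27 + 3 = 30  → 30 >= 30, exit
Total ADD instructions: 10

10


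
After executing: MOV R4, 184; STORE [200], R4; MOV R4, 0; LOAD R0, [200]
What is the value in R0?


Register and memory trace:
  MOV R4, 184  → R4 = 184
  STORE [200], R4  → mem[200] = 184
  MOV R4, 0  → R4 = 0
  LOAD R0, [200]  → R0 = mem[200] = 184
Final: R0 = 184

184


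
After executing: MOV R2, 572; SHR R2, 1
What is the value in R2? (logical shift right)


Register state trace:
  MOV R2, 572  → R2 = 572
  SHR R2, 1  → R2 = 572 >> 1 = 572 // 2^1 = 286
Final: R2 = 286

286


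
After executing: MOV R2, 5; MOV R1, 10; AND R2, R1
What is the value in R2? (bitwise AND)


Register state trace:
  MOV R2, 5  → R2 = 5 (0b00000101)
  MOV R1, 10  → R1 = 10 (0b00001010)
  AND R2, R1  → R2 = 5 AND 10 = 0 (0b00000000)
Final: R2 = 0

0


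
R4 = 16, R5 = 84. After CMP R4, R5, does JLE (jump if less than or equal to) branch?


Trace:
  R4 = 16, R5 = 84
  CMP R4, R5  → compares 16 vs 84
  JLE checks: is 16 less than or equal to 84?
  16 < 84, so condition is true
Branch taken: Yes

Yes


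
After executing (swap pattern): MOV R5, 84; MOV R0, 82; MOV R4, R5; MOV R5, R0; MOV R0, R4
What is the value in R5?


Register state trace (swap pattern):
  MOV R5, 84  → R5 = 84
  MOV R0, 82  → R0 = 82
  MOV R4, R5  → R4 = 84  (save R5)
  MOV R5, R0  → R5 = 82  (R5 gets R0's value)
  MOV R0, R4  → R0 = 84  (R0 gets saved value)
Final: R5 = 82

82


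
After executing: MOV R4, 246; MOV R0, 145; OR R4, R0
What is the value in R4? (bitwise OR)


Register state trace:
  MOV R4, 246  → R4 = 246 (0b11110110)
  MOV R0, 145  → R0 = 145 (0b10010001)
  OR R4, R0   → R4 = 246 OR 145 = 247 (0b11110111)
Final: R4 = 247

247


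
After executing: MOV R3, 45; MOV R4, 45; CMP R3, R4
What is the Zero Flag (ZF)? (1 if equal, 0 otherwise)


Register state trace:
  MOV R3, 45  → R3 = 45
  MOV R4, 45  → R4 = 45
  CMP R3, R4  → computes 45 - 45 = 0
  Result is zero, so values are equal
ZF = 1

1


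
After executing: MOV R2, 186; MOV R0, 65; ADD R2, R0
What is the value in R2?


Register state trace:
  MOV R2, 186  → R2 = 186
  MOV R0, 65  → R0 = 65
  ADD R2, R0  → R2 = 186 + 65 = 251
Final: R2 = 251

251


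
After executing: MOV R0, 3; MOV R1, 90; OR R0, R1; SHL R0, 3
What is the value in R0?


Register state trace:
  MOV R0, 3  → R0 = 3 (0b00000011)
  MOV R1, 90  → R1 = 90 (0b01011010)
  OR R0, R1  → R0 = 3 OR 90 = 91 (0b01011011)
  SHL R0, 3  → R0 = 91 << 3 = 728
Final: R0 = 728

728


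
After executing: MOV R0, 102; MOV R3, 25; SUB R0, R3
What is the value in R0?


Register state trace:
  MOV R0, 102  → R0 = 102
  MOV R3, 25  → R3 = 25
  SUB R0, R3  → R0 = 102 - 25 = 77
Final: R0 = 77

77


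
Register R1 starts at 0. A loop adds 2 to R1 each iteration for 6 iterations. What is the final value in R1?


Starting value: R1 = 0
  Iter 1: R1 = 0 + 2 = 2
  Iter 2: R1 = 2 + 2 = 4
  Iter 3: R1 = 4 + 2 = 6
  Iter 4: R1 = 6 + 2 = 8
  Iter 5: R1 = 8 + 2 = 10
  Iter 6: R1 = 10 + 2 = 12
Final: R1 = 12

12


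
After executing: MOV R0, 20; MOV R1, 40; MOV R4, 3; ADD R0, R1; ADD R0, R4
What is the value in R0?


Register state trace:
  MOV R0, 20  → R0 = 20
  MOV R1, 40  → R1 = 40
  MOV R4, 3  → R4 = 3
  ADD R0, R1  → R0 = 20 + 40 = 60
  ADD R0, R4  → R0 = 60 + 3 = 63
Final: R0 = 63

63


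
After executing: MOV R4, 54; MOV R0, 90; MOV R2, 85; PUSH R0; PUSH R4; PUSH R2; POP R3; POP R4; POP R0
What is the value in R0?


Stack trace (top is rightmost):
  MOV R4, 54  → R4 = 54
  MOV R0, 90  → R0 = 90
  MOV R2, 85  → R2 = 85
  PUSH R0  → stack: [90]
  PUSH R4  → stack: [90, 54]
  PUSH R2  → stack: [90, 54, 85]
  POP R3  → R3 = 85, stack: [90, 54]
  POP R4  → R4 = 54, stack: [90]
  POP R0  → R0 = 90, stack: []
Final: R0 = 90

90


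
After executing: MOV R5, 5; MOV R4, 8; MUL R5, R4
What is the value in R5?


Register state trace:
  MOV R5, 5  → R5 = 5
  MOV R4, 8  → R4 = 8
  MUL R5, R4  → R5 = 5 * 8 = 40
Final: R5 = 40

40


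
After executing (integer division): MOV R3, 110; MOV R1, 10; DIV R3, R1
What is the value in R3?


Register state trace:
  MOV R3, 110  → R3 = 110
  MOV R1, 10  → R1 = 10
  DIV R3, R1  → R3 = 110 // 10 = 11
Final: R3 = 11

11


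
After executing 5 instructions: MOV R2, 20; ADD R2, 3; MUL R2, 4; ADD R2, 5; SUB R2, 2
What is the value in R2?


Register state trace:
  MOV R2, 20  → R2 = 20
  ADD R2, 3  → R2 = 20 + 3 = 23
  MUL R2, 4  → R2 = 23 * 4 = 92
  ADD R2, 5  → R2 = 92 + 5 = 97
  SUB R2, 2  → R2 = 97 - 2 = 95
Final: R2 = 95

95


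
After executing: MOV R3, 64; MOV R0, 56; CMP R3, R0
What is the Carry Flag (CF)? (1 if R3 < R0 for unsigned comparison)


Register state trace:
  MOV R3, 64  → R3 = 64
  MOV R0, 56  → R0 = 56
  CMP R3, R0  → unsigned 64 - 56: no borrow
  64 >= 56, so CF = 0
CF = 0

0


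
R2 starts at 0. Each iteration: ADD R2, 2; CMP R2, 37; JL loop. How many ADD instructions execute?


Loop trace (R2 starts at 0, target 37, step 2):
  ADD #1: R2 = 0 + 2 = 2  → 2 < 37, loop
  ADD #2: R2 = 2 + 2 = 4  → 4 < 37, loop
  ADD #3: R2 = 4 + 2 = 6  → 6 < 37, loop
  ADD #4: R2 = 6 + 2 = 8  → 8 < 37, loop
  ADD #5: R2 = 8 + 2 = 10  → 10 < 37, loop
  ADD #6: R2 = 10 + 2 = 12  → 12 < 37, loop
  ADD #7: R2 = 12 + 2 = 14  → 14 < 37, loop
  ADD #8: R2 = 14 + 2 = 16  → 16 < 37, loop
  ADD #9: R2 = 16 + 2 = 18  → 18 < 37, loop
  ADD #10: R2 = 18 + 2 = 20  → 20 < 37, loop
  ADD #11: R2 = 20 + 2 = 22  → 22 < 37, loop
  ADD #12: R2 = 22 + 2 = 24  → 24 < 37, loop
  ADD #13: R2 = 24 + 2 = 26  → 26 < 37, loop
  ADD #14: R2 = 26 + 2 = 28  → 28 < 37, loop
  ADD #15: R2 = 28 + 2 = 30  → 30 < 37, loop
  ADD #16: R2 = 30 + 2 = 32  → 32 < 37, loop
  ADD #17: R2 = 32 + 2 = 34  → 34 < 37, loop
  ADD #18: R2 = 34 + 2 = 36  → 36 < 37, loop
  ADD #19: R2 = 36 + 2 = 38  → 38 >= 37, exit
Total ADD instructions: 19

19


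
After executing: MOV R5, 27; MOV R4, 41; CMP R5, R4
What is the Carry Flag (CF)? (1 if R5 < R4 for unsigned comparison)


Register state trace:
  MOV R5, 27  → R5 = 27
  MOV R4, 41  → R4 = 41
  CMP R5, R4  → unsigned 27 - 41: borrow occurs
  27 < 41, so CF = 1
CF = 1

1


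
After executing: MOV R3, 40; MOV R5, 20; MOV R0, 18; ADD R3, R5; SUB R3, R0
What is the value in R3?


Register state trace:
  MOV R3, 40  → R3 = 40
  MOV R5, 20  → R5 = 20
  MOV R0, 18  → R0 = 18
  ADD R3, R5  → R3 = 40 + 20 = 60
  SUB R3, R0  → R3 = 60 - 18 = 42
Final: R3 = 42

42


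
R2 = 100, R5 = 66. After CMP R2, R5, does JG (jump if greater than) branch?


Trace:
  R2 = 100, R5 = 66
  CMP R2, R5  → compares 100 vs 66
  JG checks: is 100 greater than 66?
  100 > 66, so condition is true
Branch taken: Yes

Yes


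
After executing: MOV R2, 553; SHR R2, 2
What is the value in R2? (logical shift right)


Register state trace:
  MOV R2, 553  → R2 = 553
  SHR R2, 2  → R2 = 553 >> 2 = 553 // 2^2 = 138
Final: R2 = 138

138


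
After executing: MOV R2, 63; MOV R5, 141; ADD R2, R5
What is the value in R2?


Register state trace:
  MOV R2, 63  → R2 = 63
  MOV R5, 141  → R5 = 141
  ADD R2, R5  → R2 = 63 + 141 = 204
Final: R2 = 204

204


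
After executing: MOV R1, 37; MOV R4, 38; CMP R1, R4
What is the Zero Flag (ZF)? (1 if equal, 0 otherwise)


Register state trace:
  MOV R1, 37  → R1 = 37
  MOV R4, 38  → R4 = 38
  CMP R1, R4  → computes 37 - 38 = -1
  Result is nonzero, so values are not equal
ZF = 0

0


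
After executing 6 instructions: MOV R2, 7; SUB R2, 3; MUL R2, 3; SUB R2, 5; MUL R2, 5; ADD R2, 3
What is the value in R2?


Register state trace:
  MOV R2, 7  → R2 = 7
  SUB R2, 3  → R2 = 7 - 3 = 4
  MUL R2, 3  → R2 = 4 * 3 = 12
  SUB R2, 5  → R2 = 12 - 5 = 7
  MUL R2, 5  → R2 = 7 * 5 = 35
  ADD R2, 3  → R2 = 35 + 3 = 38
Final: R2 = 38

38


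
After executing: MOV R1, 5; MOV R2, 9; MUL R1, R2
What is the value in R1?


Register state trace:
  MOV R1, 5  → R1 = 5
  MOV R2, 9  → R2 = 9
  MUL R1, R2  → R1 = 5 * 9 = 45
Final: R1 = 45

45


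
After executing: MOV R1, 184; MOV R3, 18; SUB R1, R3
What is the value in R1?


Register state trace:
  MOV R1, 184  → R1 = 184
  MOV R3, 18  → R3 = 18
  SUB R1, R3  → R1 = 184 - 18 = 166
Final: R1 = 166

166


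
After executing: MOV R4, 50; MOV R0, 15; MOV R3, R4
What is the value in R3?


Register state trace:
  MOV R4, 50  → R4 = 50
  MOV R0, 15  → R0 = 15
  MOV R3, R4  → R3 = 50
Final: R3 = 50

50


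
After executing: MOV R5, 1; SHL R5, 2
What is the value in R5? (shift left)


Register state trace:
  MOV R5, 1  → R5 = 1
  SHL R5, 2  → R5 = 1 << 2 = 1 * 2^2 = 4
Final: R5 = 4

4


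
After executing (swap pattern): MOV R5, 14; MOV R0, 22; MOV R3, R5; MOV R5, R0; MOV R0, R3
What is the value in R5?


Register state trace (swap pattern):
  MOV R5, 14  → R5 = 14
  MOV R0, 22  → R0 = 22
  MOV R3, R5  → R3 = 14  (save R5)
  MOV R5, R0  → R5 = 22  (R5 gets R0's value)
  MOV R0, R3  → R0 = 14  (R0 gets saved value)
Final: R5 = 22

22


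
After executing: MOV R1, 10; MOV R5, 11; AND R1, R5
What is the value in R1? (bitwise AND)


Register state trace:
  MOV R1, 10  → R1 = 10 (0b00001010)
  MOV R5, 11  → R5 = 11 (0b00001011)
  AND R1, R5  → R1 = 10 AND 11 = 10 (0b00001010)
Final: R1 = 10

10


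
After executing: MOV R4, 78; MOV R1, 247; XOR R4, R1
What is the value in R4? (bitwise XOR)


Register state trace:
  MOV R4, 78  → R4 = 78 (0b01001110)
  MOV R1, 247  → R1 = 247 (0b11110111)
  XOR R4, R1  → R4 = 78 XOR 247 = 185 (0b10111001)
Final: R4 = 185

185


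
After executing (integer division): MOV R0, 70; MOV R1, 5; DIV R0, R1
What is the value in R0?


Register state trace:
  MOV R0, 70  → R0 = 70
  MOV R1, 5  → R1 = 5
  DIV R0, R1  → R0 = 70 // 5 = 14
Final: R0 = 14

14


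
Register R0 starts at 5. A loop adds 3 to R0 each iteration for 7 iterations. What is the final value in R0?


Starting value: R0 = 5
  Iter 1: R0 = 5 + 3 = 8
  Iter 2: R0 = 8 + 3 = 11
  Iter 3: R0 = 11 + 3 = 14
  Iter 4: R0 = 14 + 3 = 17
  Iter 5: R0 = 17 + 3 = 20
  Iter 6: R0 = 20 + 3 = 23
  Iter 7: R0 = 23 + 3 = 26
Final: R0 = 26

26


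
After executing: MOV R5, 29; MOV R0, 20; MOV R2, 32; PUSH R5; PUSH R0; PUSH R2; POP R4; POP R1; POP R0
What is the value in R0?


Stack trace (top is rightmost):
  MOV R5, 29  → R5 = 29
  MOV R0, 20  → R0 = 20
  MOV R2, 32  → R2 = 32
  PUSH R5  → stack: [29]
  PUSH R0  → stack: [29, 20]
  PUSH R2  → stack: [29, 20, 32]
  POP R4  → R4 = 32, stack: [29, 20]
  POP R1  → R1 = 20, stack: [29]
  POP R0  → R0 = 29, stack: []
Final: R0 = 29

29


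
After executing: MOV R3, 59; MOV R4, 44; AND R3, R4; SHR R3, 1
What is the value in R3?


Register state trace:
  MOV R3, 59  → R3 = 59 (0b00111011)
  MOV R4, 44  → R4 = 44 (0b00101100)
  AND R3, R4  → R3 = 59 AND 44 = 40 (0b00101000)
  SHR R3, 1  → R3 = 40 >> 1 = 20
Final: R3 = 20

20


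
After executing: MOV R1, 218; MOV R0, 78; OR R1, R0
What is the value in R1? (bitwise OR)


Register state trace:
  MOV R1, 218  → R1 = 218 (0b11011010)
  MOV R0, 78  → R0 = 78 (0b01001110)
  OR R1, R0   → R1 = 218 OR 78 = 222 (0b11011110)
Final: R1 = 222

222


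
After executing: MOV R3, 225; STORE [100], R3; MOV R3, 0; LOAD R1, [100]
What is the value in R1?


Register and memory trace:
  MOV R3, 225  → R3 = 225
  STORE [100], R3  → mem[100] = 225
  MOV R3, 0  → R3 = 0
  LOAD R1, [100]  → R1 = mem[100] = 225
Final: R1 = 225

225


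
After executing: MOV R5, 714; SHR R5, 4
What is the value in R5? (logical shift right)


Register state trace:
  MOV R5, 714  → R5 = 714
  SHR R5, 4  → R5 = 714 >> 4 = 714 // 2^4 = 44
Final: R5 = 44

44


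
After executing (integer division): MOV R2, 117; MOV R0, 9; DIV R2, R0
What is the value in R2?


Register state trace:
  MOV R2, 117  → R2 = 117
  MOV R0, 9  → R0 = 9
  DIV R2, R0  → R2 = 117 // 9 = 13
Final: R2 = 13

13


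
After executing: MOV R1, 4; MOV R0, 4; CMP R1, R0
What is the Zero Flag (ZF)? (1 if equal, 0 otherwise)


Register state trace:
  MOV R1, 4  → R1 = 4
  MOV R0, 4  → R0 = 4
  CMP R1, R0  → computes 4 - 4 = 0
  Result is zero, so values are equal
ZF = 1

1


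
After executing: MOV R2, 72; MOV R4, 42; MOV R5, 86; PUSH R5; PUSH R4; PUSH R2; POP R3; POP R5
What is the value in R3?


Stack trace (top is rightmost):
  MOV R2, 72  → R2 = 72
  MOV R4, 42  → R4 = 42
  MOV R5, 86  → R5 = 86
  PUSH R5  → stack: [86]
  PUSH R4  → stack: [86, 42]
  PUSH R2  → stack: [86, 42, 72]
  POP R3  → R3 = 72, stack: [86, 42]
  POP R5  → R5 = 42, stack: [86]
Final: R3 = 72

72


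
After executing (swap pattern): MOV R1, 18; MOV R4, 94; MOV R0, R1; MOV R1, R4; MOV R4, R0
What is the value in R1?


Register state trace (swap pattern):
  MOV R1, 18  → R1 = 18
  MOV R4, 94  → R4 = 94
  MOV R0, R1  → R0 = 18  (save R1)
  MOV R1, R4  → R1 = 94  (R1 gets R4's value)
  MOV R4, R0  → R4 = 18  (R4 gets saved value)
Final: R1 = 94

94


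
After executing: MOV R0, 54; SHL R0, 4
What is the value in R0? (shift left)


Register state trace:
  MOV R0, 54  → R0 = 54
  SHL R0, 4  → R0 = 54 << 4 = 54 * 2^4 = 864
Final: R0 = 864

864


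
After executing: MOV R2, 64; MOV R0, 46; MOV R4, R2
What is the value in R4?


Register state trace:
  MOV R2, 64  → R2 = 64
  MOV R0, 46  → R0 = 46
  MOV R4, R2  → R4 = 64
Final: R4 = 64

64


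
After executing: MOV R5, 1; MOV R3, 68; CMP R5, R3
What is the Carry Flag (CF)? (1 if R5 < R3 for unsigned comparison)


Register state trace:
  MOV R5, 1  → R5 = 1
  MOV R3, 68  → R3 = 68
  CMP R5, R3  → unsigned 1 - 68: borrow occurs
  1 < 68, so CF = 1
CF = 1

1


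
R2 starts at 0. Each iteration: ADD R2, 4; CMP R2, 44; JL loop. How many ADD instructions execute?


Loop trace (R2 starts at 0, target 44, step 4):
  ADD #1: R2 = 0 + 4 = 4  → 4 < 44, loop
  ADD #2: R2 = 4 + 4 = 8  → 8 < 44, loop
  ADD #3: R2 = 8 + 4 = 12  → 12 < 44, loop
  ADD #4: R2 = 12 + 4 = 16  → 16 < 44, loop
  ADD #5: R2 = 16 + 4 = 20  → 20 < 44, loop
  ADD #6: R2 = 20 + 4 = 24  → 24 < 44, loop
  ADD #7: R2 = 24 + 4 = 28  → 28 < 44, loop
  ADD #8: R2 = 28 + 4 = 32  → 32 < 44, loop
  ADD #9: R2 = 32 + 4 = 36  → 36 < 44, loop
  ADD #10: R2 = 36 + 4 = 40  → 40 < 44, loop
  ADD #11: R2 = 40 + 4 = 44  → 44 >= 44, exit
Total ADD instructions: 11

11


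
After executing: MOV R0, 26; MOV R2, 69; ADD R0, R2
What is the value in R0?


Register state trace:
  MOV R0, 26  → R0 = 26
  MOV R2, 69  → R2 = 69
  ADD R0, R2  → R0 = 26 + 69 = 95
Final: R0 = 95

95


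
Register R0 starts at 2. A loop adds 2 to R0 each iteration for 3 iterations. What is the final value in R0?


Starting value: R0 = 2
  Iter 1: R0 = 2 + 2 = 4
  Iter 2: R0 = 4 + 2 = 6
  Iter 3: R0 = 6 + 2 = 8
Final: R0 = 8

8


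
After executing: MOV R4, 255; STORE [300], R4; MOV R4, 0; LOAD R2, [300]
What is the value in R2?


Register and memory trace:
  MOV R4, 255  → R4 = 255
  STORE [300], R4  → mem[300] = 255
  MOV R4, 0  → R4 = 0
  LOAD R2, [300]  → R2 = mem[300] = 255
Final: R2 = 255

255


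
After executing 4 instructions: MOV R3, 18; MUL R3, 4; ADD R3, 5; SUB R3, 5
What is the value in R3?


Register state trace:
  MOV R3, 18  → R3 = 18
  MUL R3, 4  → R3 = 18 * 4 = 72
  ADD R3, 5  → R3 = 72 + 5 = 77
  SUB R3, 5  → R3 = 77 - 5 = 72
Final: R3 = 72

72


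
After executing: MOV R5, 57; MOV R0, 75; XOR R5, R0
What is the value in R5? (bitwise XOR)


Register state trace:
  MOV R5, 57  → R5 = 57 (0b00111001)
  MOV R0, 75  → R0 = 75 (0b01001011)
  XOR R5, R0  → R5 = 57 XOR 75 = 114 (0b01110010)
Final: R5 = 114

114


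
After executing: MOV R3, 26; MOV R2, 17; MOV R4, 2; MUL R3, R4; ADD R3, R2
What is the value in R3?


Register state trace:
  MOV R3, 26  → R3 = 26
  MOV R2, 17  → R2 = 17
  MOV R4, 2  → R4 = 2
  MUL R3, R4  → R3 = 26 * 2 = 52
  ADD R3, R2  → R3 = 52 + 17 = 69
Final: R3 = 69

69


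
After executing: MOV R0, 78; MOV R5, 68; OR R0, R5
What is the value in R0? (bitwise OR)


Register state trace:
  MOV R0, 78  → R0 = 78 (0b01001110)
  MOV R5, 68  → R5 = 68 (0b01000100)
  OR R0, R5   → R0 = 78 OR 68 = 78 (0b01001110)
Final: R0 = 78

78


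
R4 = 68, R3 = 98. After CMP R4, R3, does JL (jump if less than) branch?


Trace:
  R4 = 68, R3 = 98
  CMP R4, R3  → compares 68 vs 98
  JL checks: is 68 less than 98?
  68 < 98, so condition is true
Branch taken: Yes

Yes


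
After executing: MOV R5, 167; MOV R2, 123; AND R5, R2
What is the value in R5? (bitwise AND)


Register state trace:
  MOV R5, 167  → R5 = 167 (0b10100111)
  MOV R2, 123  → R2 = 123 (0b01111011)
  AND R5, R2  → R5 = 167 AND 123 = 35 (0b00100011)
Final: R5 = 35

35


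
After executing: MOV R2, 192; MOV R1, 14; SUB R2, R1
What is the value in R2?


Register state trace:
  MOV R2, 192  → R2 = 192
  MOV R1, 14  → R1 = 14
  SUB R2, R1  → R2 = 192 - 14 = 178
Final: R2 = 178

178


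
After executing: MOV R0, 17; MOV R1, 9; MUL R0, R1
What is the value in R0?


Register state trace:
  MOV R0, 17  → R0 = 17
  MOV R1, 9  → R1 = 9
  MUL R0, R1  → R0 = 17 * 9 = 153
Final: R0 = 153

153


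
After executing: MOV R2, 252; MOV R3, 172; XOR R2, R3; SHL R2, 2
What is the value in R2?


Register state trace:
  MOV R2, 252  → R2 = 252 (0b11111100)
  MOV R3, 172  → R3 = 172 (0b10101100)
  XOR R2, R3  → R2 = 252 XOR 172 = 80 (0b01010000)
  SHL R2, 2  → R2 = 80 << 2 = 320
Final: R2 = 320

320


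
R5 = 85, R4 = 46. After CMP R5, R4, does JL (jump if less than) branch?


Trace:
  R5 = 85, R4 = 46
  CMP R5, R4  → compares 85 vs 46
  JL checks: is 85 less than 46?
  85 > 46, so condition is false
Branch taken: No

No


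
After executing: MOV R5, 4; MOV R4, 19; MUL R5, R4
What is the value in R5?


Register state trace:
  MOV R5, 4  → R5 = 4
  MOV R4, 19  → R4 = 19
  MUL R5, R4  → R5 = 4 * 19 = 76
Final: R5 = 76

76


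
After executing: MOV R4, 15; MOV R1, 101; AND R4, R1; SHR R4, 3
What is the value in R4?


Register state trace:
  MOV R4, 15  → R4 = 15 (0b00001111)
  MOV R1, 101  → R1 = 101 (0b01100101)
  AND R4, R1  → R4 = 15 AND 101 = 5 (0b00000101)
  SHR R4, 3  → R4 = 5 >> 3 = 0
Final: R4 = 0

0


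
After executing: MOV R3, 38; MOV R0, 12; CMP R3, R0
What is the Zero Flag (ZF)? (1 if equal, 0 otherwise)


Register state trace:
  MOV R3, 38  → R3 = 38
  MOV R0, 12  → R0 = 12
  CMP R3, R0  → computes 38 - 12 = 26
  Result is nonzero, so values are not equal
ZF = 0

0


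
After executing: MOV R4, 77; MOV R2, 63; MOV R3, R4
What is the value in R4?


Register state trace:
  MOV R4, 77  → R4 = 77
  MOV R2, 63  → R2 = 63
  MOV R3, R4  → R3 = 77
Final: R4 = 77

77


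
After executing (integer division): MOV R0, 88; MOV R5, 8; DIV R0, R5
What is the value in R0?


Register state trace:
  MOV R0, 88  → R0 = 88
  MOV R5, 8  → R5 = 8
  DIV R0, R5  → R0 = 88 // 8 = 11
Final: R0 = 11

11


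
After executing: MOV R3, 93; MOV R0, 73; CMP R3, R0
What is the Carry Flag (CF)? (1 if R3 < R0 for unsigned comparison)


Register state trace:
  MOV R3, 93  → R3 = 93
  MOV R0, 73  → R0 = 73
  CMP R3, R0  → unsigned 93 - 73: no borrow
  93 >= 73, so CF = 0
CF = 0

0


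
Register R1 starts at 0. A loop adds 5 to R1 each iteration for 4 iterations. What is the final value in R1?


Starting value: R1 = 0
  Iter 1: R1 = 0 + 5 = 5
  Iter 2: R1 = 5 + 5 = 10
  Iter 3: R1 = 10 + 5 = 15
  Iter 4: R1 = 15 + 5 = 20
Final: R1 = 20

20


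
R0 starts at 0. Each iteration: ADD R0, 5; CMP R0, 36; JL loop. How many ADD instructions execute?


Loop trace (R0 starts at 0, target 36, step 5):
  ADD #1: R0 = 0 + 5 = 5  → 5 < 36, loop
  ADD #2: R0 = 5 + 5 = 10  → 10 < 36, loop
  ADD #3: R0 = 10 + 5 = 15  → 15 < 36, loop
  ADD #4: R0 = 15 + 5 = 20  → 20 < 36, loop
  ADD #5: R0 = 20 + 5 = 25  → 25 < 36, loop
  ADD #6: R0 = 25 + 5 = 30  → 30 < 36, loop
  ADD #7: R0 = 30 + 5 = 35  → 35 < 36, loop
  ADD #8: R0 = 35 + 5 = 40  → 40 >= 36, exit
Total ADD instructions: 8

8


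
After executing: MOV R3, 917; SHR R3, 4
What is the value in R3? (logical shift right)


Register state trace:
  MOV R3, 917  → R3 = 917
  SHR R3, 4  → R3 = 917 >> 4 = 917 // 2^4 = 57
Final: R3 = 57

57


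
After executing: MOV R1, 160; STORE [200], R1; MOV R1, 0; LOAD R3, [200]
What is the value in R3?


Register and memory trace:
  MOV R1, 160  → R1 = 160
  STORE [200], R1  → mem[200] = 160
  MOV R1, 0  → R1 = 0
  LOAD R3, [200]  → R3 = mem[200] = 160
Final: R3 = 160

160


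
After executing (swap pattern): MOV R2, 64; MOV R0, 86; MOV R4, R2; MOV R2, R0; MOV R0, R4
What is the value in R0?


Register state trace (swap pattern):
  MOV R2, 64  → R2 = 64
  MOV R0, 86  → R0 = 86
  MOV R4, R2  → R4 = 64  (save R2)
  MOV R2, R0  → R2 = 86  (R2 gets R0's value)
  MOV R0, R4  → R0 = 64  (R0 gets saved value)
Final: R0 = 64

64


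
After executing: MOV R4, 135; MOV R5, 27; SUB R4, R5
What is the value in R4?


Register state trace:
  MOV R4, 135  → R4 = 135
  MOV R5, 27  → R5 = 27
  SUB R4, R5  → R4 = 135 - 27 = 108
Final: R4 = 108

108


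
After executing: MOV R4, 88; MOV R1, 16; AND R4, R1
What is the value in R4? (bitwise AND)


Register state trace:
  MOV R4, 88  → R4 = 88 (0b01011000)
  MOV R1, 16  → R1 = 16 (0b00010000)
  AND R4, R1  → R4 = 88 AND 16 = 16 (0b00010000)
Final: R4 = 16

16


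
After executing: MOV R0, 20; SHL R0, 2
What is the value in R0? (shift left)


Register state trace:
  MOV R0, 20  → R0 = 20
  SHL R0, 2  → R0 = 20 << 2 = 20 * 2^2 = 80
Final: R0 = 80

80


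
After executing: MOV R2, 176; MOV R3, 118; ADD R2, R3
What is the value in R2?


Register state trace:
  MOV R2, 176  → R2 = 176
  MOV R3, 118  → R3 = 118
  ADD R2, R3  → R2 = 176 + 118 = 294
Final: R2 = 294

294


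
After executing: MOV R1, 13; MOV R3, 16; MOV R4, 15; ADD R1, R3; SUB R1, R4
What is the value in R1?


Register state trace:
  MOV R1, 13  → R1 = 13
  MOV R3, 16  → R3 = 16
  MOV R4, 15  → R4 = 15
  ADD R1, R3  → R1 = 13 + 16 = 29
  SUB R1, R4  → R1 = 29 - 15 = 14
Final: R1 = 14

14


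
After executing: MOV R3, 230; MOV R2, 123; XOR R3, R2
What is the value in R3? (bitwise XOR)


Register state trace:
  MOV R3, 230  → R3 = 230 (0b11100110)
  MOV R2, 123  → R2 = 123 (0b01111011)
  XOR R3, R2  → R3 = 230 XOR 123 = 157 (0b10011101)
Final: R3 = 157

157


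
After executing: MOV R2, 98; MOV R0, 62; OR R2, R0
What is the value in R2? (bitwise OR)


Register state trace:
  MOV R2, 98  → R2 = 98 (0b01100010)
  MOV R0, 62  → R0 = 62 (0b00111110)
  OR R2, R0   → R2 = 98 OR 62 = 126 (0b01111110)
Final: R2 = 126

126


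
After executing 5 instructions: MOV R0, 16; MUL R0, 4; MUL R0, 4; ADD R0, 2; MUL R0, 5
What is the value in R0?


Register state trace:
  MOV R0, 16  → R0 = 16
  MUL R0, 4  → R0 = 16 * 4 = 64
  MUL R0, 4  → R0 = 64 * 4 = 256
  ADD R0, 2  → R0 = 256 + 2 = 258
  MUL R0, 5  → R0 = 258 * 5 = 1290
Final: R0 = 1290

1290


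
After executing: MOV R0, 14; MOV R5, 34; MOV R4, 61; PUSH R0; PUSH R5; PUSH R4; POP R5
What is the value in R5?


Stack trace (top is rightmost):
  MOV R0, 14  → R0 = 14
  MOV R5, 34  → R5 = 34
  MOV R4, 61  → R4 = 61
  PUSH R0  → stack: [14]
  PUSH R5  → stack: [14, 34]
  PUSH R4  → stack: [14, 34, 61]
  POP R5  → R5 = 61, stack: [14, 34]
Final: R5 = 61

61


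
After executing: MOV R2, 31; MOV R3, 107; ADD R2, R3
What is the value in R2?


Register state trace:
  MOV R2, 31  → R2 = 31
  MOV R3, 107  → R3 = 107
  ADD R2, R3  → R2 = 31 + 107 = 138
Final: R2 = 138

138


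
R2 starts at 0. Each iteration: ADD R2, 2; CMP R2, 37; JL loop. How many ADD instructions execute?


Loop trace (R2 starts at 0, target 37, step 2):
  ADD #1: R2 = 0 + 2 = 2  → 2 < 37, loop
  ADD #2: R2 = 2 + 2 = 4  → 4 < 37, loop
  ADD #3: R2 = 4 + 2 = 6  → 6 < 37, loop
  ADD #4: R2 = 6 + 2 = 8  → 8 < 37, loop
  ADD #5: R2 = 8 + 2 = 10  → 10 < 37, loop
  ADD #6: R2 = 10 + 2 = 12  → 12 < 37, loop
  ADD #7: R2 = 12 + 2 = 14  → 14 < 37, loop
  ADD #8: R2 = 14 + 2 = 16  → 16 < 37, loop
  ADD #9: R2 = 16 + 2 = 18  → 18 < 37, loop
  ADD #10: R2 = 18 + 2 = 20  → 20 < 37, loop
  ADD #11: R2 = 20 + 2 = 22  → 22 < 37, loop
  ADD #12: R2 = 22 + 2 = 24  → 24 < 37, loop
  ADD #13: R2 = 24 + 2 = 26  → 26 < 37, loop
  ADD #14: R2 = 26 + 2 = 28  → 28 < 37, loop
  ADD #15: R2 = 28 + 2 = 30  → 30 < 37, loop
  ADD #16: R2 = 30 + 2 = 32  → 32 < 37, loop
  ADD #17: R2 = 32 + 2 = 34  → 34 < 37, loop
  ADD #18: R2 = 34 + 2 = 36  → 36 < 37, loop
  ADD #19: R2 = 36 + 2 = 38  → 38 >= 37, exit
Total ADD instructions: 19

19


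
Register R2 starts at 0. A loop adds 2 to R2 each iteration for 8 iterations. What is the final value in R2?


Starting value: R2 = 0
  Iter 1: R2 = 0 + 2 = 2
  Iter 2: R2 = 2 + 2 = 4
  Iter 3: R2 = 4 + 2 = 6
  Iter 4: R2 = 6 + 2 = 8
  Iter 5: R2 = 8 + 2 = 10
  Iter 6: R2 = 10 + 2 = 12
  Iter 7: R2 = 12 + 2 = 14
  Iter 8: R2 = 14 + 2 = 16
Final: R2 = 16

16


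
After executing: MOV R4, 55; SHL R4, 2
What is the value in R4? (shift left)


Register state trace:
  MOV R4, 55  → R4 = 55
  SHL R4, 2  → R4 = 55 << 2 = 55 * 2^2 = 220
Final: R4 = 220

220


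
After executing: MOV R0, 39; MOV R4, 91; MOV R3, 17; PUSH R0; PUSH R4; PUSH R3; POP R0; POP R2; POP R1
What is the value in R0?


Stack trace (top is rightmost):
  MOV R0, 39  → R0 = 39
  MOV R4, 91  → R4 = 91
  MOV R3, 17  → R3 = 17
  PUSH R0  → stack: [39]
  PUSH R4  → stack: [39, 91]
  PUSH R3  → stack: [39, 91, 17]
  POP R0  → R0 = 17, stack: [39, 91]
  POP R2  → R2 = 91, stack: [39]
  POP R1  → R1 = 39, stack: []
Final: R0 = 17

17


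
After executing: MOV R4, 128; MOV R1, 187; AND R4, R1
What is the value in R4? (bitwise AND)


Register state trace:
  MOV R4, 128  → R4 = 128 (0b10000000)
  MOV R1, 187  → R1 = 187 (0b10111011)
  AND R4, R1  → R4 = 128 AND 187 = 128 (0b10000000)
Final: R4 = 128

128


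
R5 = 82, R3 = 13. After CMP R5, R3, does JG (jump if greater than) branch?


Trace:
  R5 = 82, R3 = 13
  CMP R5, R3  → compares 82 vs 13
  JG checks: is 82 greater than 13?
  82 > 13, so condition is true
Branch taken: Yes

Yes


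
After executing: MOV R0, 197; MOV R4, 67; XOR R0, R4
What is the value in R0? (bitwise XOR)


Register state trace:
  MOV R0, 197  → R0 = 197 (0b11000101)
  MOV R4, 67  → R4 = 67 (0b01000011)
  XOR R0, R4  → R0 = 197 XOR 67 = 134 (0b10000110)
Final: R0 = 134

134


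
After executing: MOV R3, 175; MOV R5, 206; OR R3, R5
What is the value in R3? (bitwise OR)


Register state trace:
  MOV R3, 175  → R3 = 175 (0b10101111)
  MOV R5, 206  → R5 = 206 (0b11001110)
  OR R3, R5   → R3 = 175 OR 206 = 239 (0b11101111)
Final: R3 = 239

239


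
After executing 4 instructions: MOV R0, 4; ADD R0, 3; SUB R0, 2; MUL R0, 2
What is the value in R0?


Register state trace:
  MOV R0, 4  → R0 = 4
  ADD R0, 3  → R0 = 4 + 3 = 7
  SUB R0, 2  → R0 = 7 - 2 = 5
  MUL R0, 2  → R0 = 5 * 2 = 10
Final: R0 = 10

10


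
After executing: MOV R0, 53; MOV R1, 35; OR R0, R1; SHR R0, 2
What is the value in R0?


Register state trace:
  MOV R0, 53  → R0 = 53 (0b00110101)
  MOV R1, 35  → R1 = 35 (0b00100011)
  OR R0, R1  → R0 = 53 OR 35 = 55 (0b00110111)
  SHR R0, 2  → R0 = 55 >> 2 = 13
Final: R0 = 13

13


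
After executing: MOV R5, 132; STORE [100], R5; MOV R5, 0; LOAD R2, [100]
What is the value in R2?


Register and memory trace:
  MOV R5, 132  → R5 = 132
  STORE [100], R5  → mem[100] = 132
  MOV R5, 0  → R5 = 0
  LOAD R2, [100]  → R2 = mem[100] = 132
Final: R2 = 132

132


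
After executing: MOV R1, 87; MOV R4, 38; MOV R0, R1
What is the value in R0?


Register state trace:
  MOV R1, 87  → R1 = 87
  MOV R4, 38  → R4 = 38
  MOV R0, R1  → R0 = 87
Final: R0 = 87

87


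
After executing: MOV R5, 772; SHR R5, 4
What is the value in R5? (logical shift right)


Register state trace:
  MOV R5, 772  → R5 = 772
  SHR R5, 4  → R5 = 772 >> 4 = 772 // 2^4 = 48
Final: R5 = 48

48


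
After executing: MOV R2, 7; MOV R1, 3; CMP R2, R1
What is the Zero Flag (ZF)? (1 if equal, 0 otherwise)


Register state trace:
  MOV R2, 7  → R2 = 7
  MOV R1, 3  → R1 = 3
  CMP R2, R1  → computes 7 - 3 = 4
  Result is nonzero, so values are not equal
ZF = 0

0


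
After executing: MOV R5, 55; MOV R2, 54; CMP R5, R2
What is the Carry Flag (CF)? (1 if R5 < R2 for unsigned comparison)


Register state trace:
  MOV R5, 55  → R5 = 55
  MOV R2, 54  → R2 = 54
  CMP R5, R2  → unsigned 55 - 54: no borrow
  55 >= 54, so CF = 0
CF = 0

0


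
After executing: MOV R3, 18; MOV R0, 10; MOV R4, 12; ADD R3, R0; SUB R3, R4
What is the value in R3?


Register state trace:
  MOV R3, 18  → R3 = 18
  MOV R0, 10  → R0 = 10
  MOV R4, 12  → R4 = 12
  ADD R3, R0  → R3 = 18 + 10 = 28
  SUB R3, R4  → R3 = 28 - 12 = 16
Final: R3 = 16

16


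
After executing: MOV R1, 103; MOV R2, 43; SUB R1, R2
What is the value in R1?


Register state trace:
  MOV R1, 103  → R1 = 103
  MOV R2, 43  → R2 = 43
  SUB R1, R2  → R1 = 103 - 43 = 60
Final: R1 = 60

60


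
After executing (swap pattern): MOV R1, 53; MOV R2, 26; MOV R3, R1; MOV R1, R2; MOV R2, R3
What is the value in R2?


Register state trace (swap pattern):
  MOV R1, 53  → R1 = 53
  MOV R2, 26  → R2 = 26
  MOV R3, R1  → R3 = 53  (save R1)
  MOV R1, R2  → R1 = 26  (R1 gets R2's value)
  MOV R2, R3  → R2 = 53  (R2 gets saved value)
Final: R2 = 53

53


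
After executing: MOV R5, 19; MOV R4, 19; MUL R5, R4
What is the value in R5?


Register state trace:
  MOV R5, 19  → R5 = 19
  MOV R4, 19  → R4 = 19
  MUL R5, R4  → R5 = 19 * 19 = 361
Final: R5 = 361

361


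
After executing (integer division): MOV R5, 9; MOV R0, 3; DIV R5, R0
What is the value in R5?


Register state trace:
  MOV R5, 9  → R5 = 9
  MOV R0, 3  → R0 = 3
  DIV R5, R0  → R5 = 9 // 3 = 3
Final: R5 = 3

3


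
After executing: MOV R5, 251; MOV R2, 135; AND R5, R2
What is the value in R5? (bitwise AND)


Register state trace:
  MOV R5, 251  → R5 = 251 (0b11111011)
  MOV R2, 135  → R2 = 135 (0b10000111)
  AND R5, R2  → R5 = 251 AND 135 = 131 (0b10000011)
Final: R5 = 131

131


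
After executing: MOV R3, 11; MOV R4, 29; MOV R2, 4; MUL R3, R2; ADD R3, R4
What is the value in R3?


Register state trace:
  MOV R3, 11  → R3 = 11
  MOV R4, 29  → R4 = 29
  MOV R2, 4  → R2 = 4
  MUL R3, R2  → R3 = 11 * 4 = 44
  ADD R3, R4  → R3 = 44 + 29 = 73
Final: R3 = 73

73


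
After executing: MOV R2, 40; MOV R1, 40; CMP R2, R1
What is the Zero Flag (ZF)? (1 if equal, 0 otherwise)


Register state trace:
  MOV R2, 40  → R2 = 40
  MOV R1, 40  → R1 = 40
  CMP R2, R1  → computes 40 - 40 = 0
  Result is zero, so values are equal
ZF = 1

1


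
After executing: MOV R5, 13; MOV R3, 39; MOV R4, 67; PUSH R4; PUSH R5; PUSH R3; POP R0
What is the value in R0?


Stack trace (top is rightmost):
  MOV R5, 13  → R5 = 13
  MOV R3, 39  → R3 = 39
  MOV R4, 67  → R4 = 67
  PUSH R4  → stack: [67]
  PUSH R5  → stack: [67, 13]
  PUSH R3  → stack: [67, 13, 39]
  POP R0  → R0 = 39, stack: [67, 13]
Final: R0 = 39

39


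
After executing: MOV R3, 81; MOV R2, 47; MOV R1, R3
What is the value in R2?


Register state trace:
  MOV R3, 81  → R3 = 81
  MOV R2, 47  → R2 = 47
  MOV R1, R3  → R1 = 81
Final: R2 = 47

47


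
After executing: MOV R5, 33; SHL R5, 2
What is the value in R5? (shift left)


Register state trace:
  MOV R5, 33  → R5 = 33
  SHL R5, 2  → R5 = 33 << 2 = 33 * 2^2 = 132
Final: R5 = 132

132


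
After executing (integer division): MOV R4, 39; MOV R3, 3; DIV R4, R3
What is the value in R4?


Register state trace:
  MOV R4, 39  → R4 = 39
  MOV R3, 3  → R3 = 3
  DIV R4, R3  → R4 = 39 // 3 = 13
Final: R4 = 13

13


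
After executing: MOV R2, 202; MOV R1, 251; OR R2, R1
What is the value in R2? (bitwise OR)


Register state trace:
  MOV R2, 202  → R2 = 202 (0b11001010)
  MOV R1, 251  → R1 = 251 (0b11111011)
  OR R2, R1   → R2 = 202 OR 251 = 251 (0b11111011)
Final: R2 = 251

251


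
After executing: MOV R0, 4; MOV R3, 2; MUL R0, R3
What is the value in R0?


Register state trace:
  MOV R0, 4  → R0 = 4
  MOV R3, 2  → R3 = 2
  MUL R0, R3  → R0 = 4 * 2 = 8
Final: R0 = 8

8


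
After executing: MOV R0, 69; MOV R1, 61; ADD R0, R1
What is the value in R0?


Register state trace:
  MOV R0, 69  → R0 = 69
  MOV R1, 61  → R1 = 61
  ADD R0, R1  → R0 = 69 + 61 = 130
Final: R0 = 130

130


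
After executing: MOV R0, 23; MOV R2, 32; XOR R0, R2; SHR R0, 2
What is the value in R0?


Register state trace:
  MOV R0, 23  → R0 = 23 (0b00010111)
  MOV R2, 32  → R2 = 32 (0b00100000)
  XOR R0, R2  → R0 = 23 XOR 32 = 55 (0b00110111)
  SHR R0, 2  → R0 = 55 >> 2 = 13
Final: R0 = 13

13


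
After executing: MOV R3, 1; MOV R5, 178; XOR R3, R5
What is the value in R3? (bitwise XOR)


Register state trace:
  MOV R3, 1  → R3 = 1 (0b00000001)
  MOV R5, 178  → R5 = 178 (0b10110010)
  XOR R3, R5  → R3 = 1 XOR 178 = 179 (0b10110011)
Final: R3 = 179

179


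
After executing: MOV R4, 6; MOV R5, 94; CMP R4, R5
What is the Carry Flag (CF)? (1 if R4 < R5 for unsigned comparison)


Register state trace:
  MOV R4, 6  → R4 = 6
  MOV R5, 94  → R5 = 94
  CMP R4, R5  → unsigned 6 - 94: borrow occurs
  6 < 94, so CF = 1
CF = 1

1


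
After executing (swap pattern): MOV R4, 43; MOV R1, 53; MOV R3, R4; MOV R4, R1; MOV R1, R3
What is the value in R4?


Register state trace (swap pattern):
  MOV R4, 43  → R4 = 43
  MOV R1, 53  → R1 = 53
  MOV R3, R4  → R3 = 43  (save R4)
  MOV R4, R1  → R4 = 53  (R4 gets R1's value)
  MOV R1, R3  → R1 = 43  (R1 gets saved value)
Final: R4 = 53

53


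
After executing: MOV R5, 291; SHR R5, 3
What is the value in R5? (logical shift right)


Register state trace:
  MOV R5, 291  → R5 = 291
  SHR R5, 3  → R5 = 291 >> 3 = 291 // 2^3 = 36
Final: R5 = 36

36


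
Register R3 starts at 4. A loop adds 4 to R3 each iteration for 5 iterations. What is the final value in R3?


Starting value: R3 = 4
  Iter 1: R3 = 4 + 4 = 8
  Iter 2: R3 = 8 + 4 = 12
  Iter 3: R3 = 12 + 4 = 16
  Iter 4: R3 = 16 + 4 = 20
  Iter 5: R3 = 20 + 4 = 24
Final: R3 = 24

24
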